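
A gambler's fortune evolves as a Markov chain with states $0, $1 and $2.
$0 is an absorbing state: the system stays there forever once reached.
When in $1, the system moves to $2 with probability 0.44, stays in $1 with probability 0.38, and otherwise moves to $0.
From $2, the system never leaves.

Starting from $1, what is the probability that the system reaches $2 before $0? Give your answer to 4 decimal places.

Let h(s) be the probability of absorption at $2 starting from transient state s. Then h($2) = 1 and h($0) = 0. By first-step analysis:
h($1) = 0.18·0 + 0.38·h($1) + 0.44·1
Solving: h($1) = 0.7097.
Starting from $1, the probability is 0.7097.

0.7097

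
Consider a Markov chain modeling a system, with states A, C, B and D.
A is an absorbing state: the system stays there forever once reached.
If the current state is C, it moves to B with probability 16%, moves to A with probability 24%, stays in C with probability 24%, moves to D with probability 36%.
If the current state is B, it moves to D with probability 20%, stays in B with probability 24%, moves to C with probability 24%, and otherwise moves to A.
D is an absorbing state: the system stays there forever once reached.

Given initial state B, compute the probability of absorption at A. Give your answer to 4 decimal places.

0.5579

Let h(s) be the probability of absorption at A starting from transient state s. Then h(A) = 1 and h(D) = 0. By first-step analysis:
h(C) = 0.24·1 + 0.24·h(C) + 0.16·h(B) + 0.36·0
h(B) = 0.32·1 + 0.24·h(C) + 0.24·h(B) + 0.2·0
Solving: h(C) = 0.4332, h(B) = 0.5579.
Starting from B, the probability is 0.5579.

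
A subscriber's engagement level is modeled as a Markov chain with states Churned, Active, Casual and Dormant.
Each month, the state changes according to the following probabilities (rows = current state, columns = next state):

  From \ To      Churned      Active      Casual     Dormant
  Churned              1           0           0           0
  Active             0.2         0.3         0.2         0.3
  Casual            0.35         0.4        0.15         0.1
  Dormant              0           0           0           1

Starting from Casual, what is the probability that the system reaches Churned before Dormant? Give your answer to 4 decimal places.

0.6311

Let h(s) be the probability of absorption at Churned starting from transient state s. Then h(Churned) = 1 and h(Dormant) = 0. By first-step analysis:
h(Active) = 0.2·1 + 0.3·h(Active) + 0.2·h(Casual) + 0.3·0
h(Casual) = 0.35·1 + 0.4·h(Active) + 0.15·h(Casual) + 0.1·0
Solving: h(Active) = 0.4660, h(Casual) = 0.6311.
Starting from Casual, the probability is 0.6311.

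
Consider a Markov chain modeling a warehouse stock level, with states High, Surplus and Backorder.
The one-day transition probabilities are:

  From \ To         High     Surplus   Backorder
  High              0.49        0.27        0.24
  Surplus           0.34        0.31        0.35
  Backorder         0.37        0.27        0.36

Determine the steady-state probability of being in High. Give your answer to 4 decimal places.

Let the stationary distribution be π with π = πP and π_1 + π_2 + π_3 = 1.
π_1 = 0.49·π_1 + 0.34·π_2 + 0.37·π_3
π_2 = 0.27·π_1 + 0.31·π_2 + 0.27·π_3
Solving with the normalization constraint gives π = (0.4109, 0.2813, 0.3079).
So the stationary probability of High is 0.4109.

0.4109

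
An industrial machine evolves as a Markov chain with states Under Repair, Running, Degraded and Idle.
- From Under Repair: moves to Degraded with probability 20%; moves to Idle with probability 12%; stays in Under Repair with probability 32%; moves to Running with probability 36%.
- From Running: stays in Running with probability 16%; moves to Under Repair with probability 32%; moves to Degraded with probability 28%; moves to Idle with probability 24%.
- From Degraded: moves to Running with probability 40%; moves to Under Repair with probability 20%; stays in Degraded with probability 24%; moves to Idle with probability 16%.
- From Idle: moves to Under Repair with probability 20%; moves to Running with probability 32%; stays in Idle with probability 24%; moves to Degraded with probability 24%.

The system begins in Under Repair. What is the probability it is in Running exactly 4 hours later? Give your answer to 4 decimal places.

0.3013

Propagate the distribution vector 4 hours from Under Repair.
After 0 hours: (1.0000, 0.0000, 0.0000, 0.0000)
After 1 hour: (0.3200, 0.3600, 0.2000, 0.1200)
After 2 hours: (0.2816, 0.2912, 0.2416, 0.1856)
After 3 hours: (0.2687, 0.3040, 0.2404, 0.1869)
After 4 hours: (0.2687, 0.3013, 0.2414, 0.1885)
P(in Running after 4 hours) = 0.3013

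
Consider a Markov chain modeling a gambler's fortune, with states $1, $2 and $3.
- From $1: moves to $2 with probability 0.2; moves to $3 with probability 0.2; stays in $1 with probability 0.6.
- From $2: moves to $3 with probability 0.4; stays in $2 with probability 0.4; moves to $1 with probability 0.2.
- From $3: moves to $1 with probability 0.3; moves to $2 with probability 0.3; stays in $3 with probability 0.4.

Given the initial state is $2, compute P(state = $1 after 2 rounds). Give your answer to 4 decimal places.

Sum over the intermediate state after 1 round:
P = P($2→$1)·P($1→$1) + P($2→$2)·P($2→$1) + P($2→$3)·P($3→$1)
  = 0.2×0.6 + 0.4×0.2 + 0.4×0.3
  = 0.1200 + 0.0800 + 0.1200 = 0.3200

0.3200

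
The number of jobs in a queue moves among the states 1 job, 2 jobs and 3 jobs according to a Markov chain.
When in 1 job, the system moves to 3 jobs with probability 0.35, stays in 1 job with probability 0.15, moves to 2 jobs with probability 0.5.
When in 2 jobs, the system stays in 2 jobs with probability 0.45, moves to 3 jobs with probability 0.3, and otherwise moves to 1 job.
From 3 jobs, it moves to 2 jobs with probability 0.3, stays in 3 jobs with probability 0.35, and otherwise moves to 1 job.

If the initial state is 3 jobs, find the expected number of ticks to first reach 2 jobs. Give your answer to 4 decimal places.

2.7907

Let t(s) be the expected number of ticks to first reach 2 jobs from state s, with t(2 jobs) = 0. Conditioning on the first tick:
t(1 job) = 1 + 0.15·t(1 job) + 0.35·t(3 jobs)
t(3 jobs) = 1 + 0.35·t(1 job) + 0.35·t(3 jobs)
Solving: t(1 job) = 2.3256, t(3 jobs) = 2.7907.
Expected ticks from 3 jobs to 2 jobs: 2.7907.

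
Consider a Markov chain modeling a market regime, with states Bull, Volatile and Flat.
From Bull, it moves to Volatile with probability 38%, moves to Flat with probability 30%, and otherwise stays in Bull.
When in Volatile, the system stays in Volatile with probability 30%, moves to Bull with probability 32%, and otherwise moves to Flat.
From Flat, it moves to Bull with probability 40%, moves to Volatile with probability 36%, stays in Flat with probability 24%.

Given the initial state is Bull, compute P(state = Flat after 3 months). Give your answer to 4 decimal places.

Propagate the distribution vector 3 months from Bull.
After 0 months: (1.0000, 0.0000, 0.0000)
After 1 month: (0.3200, 0.3800, 0.3000)
After 2 months: (0.3440, 0.3436, 0.3124)
After 3 months: (0.3450, 0.3463, 0.3087)
P(in Flat after 3 months) = 0.3087

0.3087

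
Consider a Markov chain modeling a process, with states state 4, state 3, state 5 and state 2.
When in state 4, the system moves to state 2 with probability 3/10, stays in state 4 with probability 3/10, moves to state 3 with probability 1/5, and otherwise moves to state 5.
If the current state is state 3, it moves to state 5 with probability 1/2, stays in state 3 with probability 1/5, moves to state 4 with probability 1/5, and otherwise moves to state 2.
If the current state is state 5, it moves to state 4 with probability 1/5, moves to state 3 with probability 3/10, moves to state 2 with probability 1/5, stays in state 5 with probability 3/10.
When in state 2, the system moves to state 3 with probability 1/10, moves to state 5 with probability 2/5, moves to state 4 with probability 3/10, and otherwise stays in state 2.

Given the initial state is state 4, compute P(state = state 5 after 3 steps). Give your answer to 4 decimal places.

0.3330

Propagate the distribution vector 3 steps from state 4.
After 0 steps: (1.0000, 0.0000, 0.0000, 0.0000)
After 1 step: (0.3000, 0.2000, 0.2000, 0.3000)
After 2 steps: (0.2600, 0.1900, 0.3400, 0.2100)
After 3 steps: (0.2470, 0.2130, 0.3330, 0.2070)
P(in state 5 after 3 steps) = 0.3330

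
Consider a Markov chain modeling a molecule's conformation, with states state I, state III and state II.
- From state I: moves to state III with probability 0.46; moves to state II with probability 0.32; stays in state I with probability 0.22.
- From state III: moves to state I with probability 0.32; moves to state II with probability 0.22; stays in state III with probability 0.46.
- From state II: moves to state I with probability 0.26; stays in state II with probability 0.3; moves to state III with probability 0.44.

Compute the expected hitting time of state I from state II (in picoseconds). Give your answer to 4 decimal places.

Let t(s) be the expected number of picoseconds to first reach state I from state s, with t(state I) = 0. Conditioning on the first picosecond:
t(state III) = 1 + 0.46·t(state III) + 0.22·t(state II)
t(state II) = 1 + 0.44·t(state III) + 0.3·t(state II)
Solving: t(state III) = 3.2717, t(state II) = 3.4851.
Expected picoseconds from state II to state I: 3.4851.

3.4851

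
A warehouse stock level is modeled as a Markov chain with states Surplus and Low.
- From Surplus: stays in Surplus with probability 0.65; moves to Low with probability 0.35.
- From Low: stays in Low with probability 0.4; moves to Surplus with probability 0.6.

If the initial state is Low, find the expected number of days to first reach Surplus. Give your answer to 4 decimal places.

Let t(s) be the expected number of days to first reach Surplus from state s, with t(Surplus) = 0. Conditioning on the first day:
t(Low) = 1 + 0.4·t(Low)
Solving: t(Low) = 1.6667.
Expected days from Low to Surplus: 1.6667.

1.6667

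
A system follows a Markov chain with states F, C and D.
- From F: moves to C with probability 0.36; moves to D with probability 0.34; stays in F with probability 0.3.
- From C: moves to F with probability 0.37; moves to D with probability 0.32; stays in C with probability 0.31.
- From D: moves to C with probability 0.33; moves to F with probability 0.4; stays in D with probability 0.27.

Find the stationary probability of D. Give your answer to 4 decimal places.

0.3115

Let the stationary distribution be π with π = πP and π_1 + π_2 + π_3 = 1.
π_1 = 0.3·π_1 + 0.37·π_2 + 0.4·π_3
π_2 = 0.36·π_1 + 0.31·π_2 + 0.33·π_3
Solving with the normalization constraint gives π = (0.3545, 0.3340, 0.3115).
So the stationary probability of D is 0.3115.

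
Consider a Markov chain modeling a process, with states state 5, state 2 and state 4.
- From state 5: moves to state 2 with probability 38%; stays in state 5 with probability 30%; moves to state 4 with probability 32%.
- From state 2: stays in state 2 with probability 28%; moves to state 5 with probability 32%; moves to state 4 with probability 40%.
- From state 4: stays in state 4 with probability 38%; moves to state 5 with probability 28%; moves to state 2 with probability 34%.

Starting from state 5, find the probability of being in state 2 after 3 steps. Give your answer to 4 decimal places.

0.3323

Propagate the distribution vector 3 steps from state 5.
After 0 steps: (1.0000, 0.0000, 0.0000)
After 1 step: (0.3000, 0.3800, 0.3200)
After 2 steps: (0.3012, 0.3292, 0.3696)
After 3 steps: (0.2992, 0.3323, 0.3685)
P(in state 2 after 3 steps) = 0.3323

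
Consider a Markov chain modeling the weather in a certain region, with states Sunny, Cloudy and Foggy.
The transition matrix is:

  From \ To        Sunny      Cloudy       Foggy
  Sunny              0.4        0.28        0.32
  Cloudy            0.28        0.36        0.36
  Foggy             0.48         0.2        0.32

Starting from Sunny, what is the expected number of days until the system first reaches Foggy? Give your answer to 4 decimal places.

Let t(s) be the expected number of days to first reach Foggy from state s, with t(Foggy) = 0. Conditioning on the first day:
t(Sunny) = 1 + 0.4·t(Sunny) + 0.28·t(Cloudy)
t(Cloudy) = 1 + 0.28·t(Sunny) + 0.36·t(Cloudy)
Solving: t(Sunny) = 3.0105, t(Cloudy) = 2.8796.
Expected days from Sunny to Foggy: 3.0105.

3.0105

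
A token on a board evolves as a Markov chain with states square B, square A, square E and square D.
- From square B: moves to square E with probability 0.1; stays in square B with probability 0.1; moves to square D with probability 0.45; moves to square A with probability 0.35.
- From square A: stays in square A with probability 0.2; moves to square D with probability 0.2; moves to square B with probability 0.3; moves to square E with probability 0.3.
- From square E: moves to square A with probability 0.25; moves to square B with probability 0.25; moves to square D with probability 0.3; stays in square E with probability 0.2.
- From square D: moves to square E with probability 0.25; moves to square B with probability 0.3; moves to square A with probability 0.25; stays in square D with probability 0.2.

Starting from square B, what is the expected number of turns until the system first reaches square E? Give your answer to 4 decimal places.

Let t(s) be the expected number of turns to first reach square E from state s, with t(square E) = 0. Conditioning on the first turn:
t(square B) = 1 + 0.1·t(square B) + 0.35·t(square A) + 0.45·t(square D)
t(square A) = 1 + 0.3·t(square B) + 0.2·t(square A) + 0.2·t(square D)
t(square D) = 1 + 0.3·t(square B) + 0.25·t(square A) + 0.2·t(square D)
Solving: t(square B) = 4.9692, t(square A) = 4.2216, t(square D) = 4.4327.
Expected turns from square B to square E: 4.9692.

4.9692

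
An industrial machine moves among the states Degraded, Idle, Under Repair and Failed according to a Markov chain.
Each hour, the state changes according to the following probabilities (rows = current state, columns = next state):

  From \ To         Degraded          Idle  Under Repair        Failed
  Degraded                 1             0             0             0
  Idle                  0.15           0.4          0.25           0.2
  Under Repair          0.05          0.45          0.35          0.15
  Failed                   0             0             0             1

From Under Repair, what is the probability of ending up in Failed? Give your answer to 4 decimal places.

Let h(s) be the probability of absorption at Failed starting from transient state s. Then h(Failed) = 1 and h(Degraded) = 0. By first-step analysis:
h(Idle) = 0.15·0 + 0.4·h(Idle) + 0.25·h(Under Repair) + 0.2·1
h(Under Repair) = 0.05·0 + 0.45·h(Idle) + 0.35·h(Under Repair) + 0.15·1
Solving: h(Idle) = 0.6036, h(Under Repair) = 0.6486.
Starting from Under Repair, the probability is 0.6486.

0.6486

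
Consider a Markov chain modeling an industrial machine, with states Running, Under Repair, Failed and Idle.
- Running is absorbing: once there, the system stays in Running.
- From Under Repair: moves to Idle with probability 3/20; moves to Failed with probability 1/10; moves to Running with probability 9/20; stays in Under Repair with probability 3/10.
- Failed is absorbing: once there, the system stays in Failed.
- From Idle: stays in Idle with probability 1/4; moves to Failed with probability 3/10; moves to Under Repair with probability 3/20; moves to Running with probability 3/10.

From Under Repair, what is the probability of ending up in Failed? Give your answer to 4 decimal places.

0.2388

Let h(s) be the probability of absorption at Failed starting from transient state s. Then h(Failed) = 1 and h(Running) = 0. By first-step analysis:
h(Under Repair) = 0.45·0 + 0.3·h(Under Repair) + 0.1·1 + 0.15·h(Idle)
h(Idle) = 0.3·0 + 0.15·h(Under Repair) + 0.3·1 + 0.25·h(Idle)
Solving: h(Under Repair) = 0.2388, h(Idle) = 0.4478.
Starting from Under Repair, the probability is 0.2388.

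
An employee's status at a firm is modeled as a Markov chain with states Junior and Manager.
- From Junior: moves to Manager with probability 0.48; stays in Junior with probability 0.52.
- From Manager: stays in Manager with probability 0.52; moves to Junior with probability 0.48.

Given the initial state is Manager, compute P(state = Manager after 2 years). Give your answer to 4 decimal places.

Sum over the intermediate state after 1 year:
P = P(Manager→Junior)·P(Junior→Manager) + P(Manager→Manager)·P(Manager→Manager)
  = 0.48×0.48 + 0.52×0.52
  = 0.2304 + 0.2704 = 0.5008

0.5008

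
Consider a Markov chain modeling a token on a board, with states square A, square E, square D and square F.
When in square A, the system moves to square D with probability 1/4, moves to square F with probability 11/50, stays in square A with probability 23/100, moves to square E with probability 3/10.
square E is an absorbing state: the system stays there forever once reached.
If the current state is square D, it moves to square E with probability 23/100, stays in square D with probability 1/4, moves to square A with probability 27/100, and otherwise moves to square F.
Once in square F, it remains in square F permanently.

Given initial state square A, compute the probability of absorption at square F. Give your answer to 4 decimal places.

0.4461

Let h(s) be the probability of absorption at square F starting from transient state s. Then h(square F) = 1 and h(square E) = 0. By first-step analysis:
h(square A) = 0.23·h(square A) + 0.3·0 + 0.25·h(square D) + 0.22·1
h(square D) = 0.27·h(square A) + 0.23·0 + 0.25·h(square D) + 0.25·1
Solving: h(square A) = 0.4461, h(square D) = 0.4939.
Starting from square A, the probability is 0.4461.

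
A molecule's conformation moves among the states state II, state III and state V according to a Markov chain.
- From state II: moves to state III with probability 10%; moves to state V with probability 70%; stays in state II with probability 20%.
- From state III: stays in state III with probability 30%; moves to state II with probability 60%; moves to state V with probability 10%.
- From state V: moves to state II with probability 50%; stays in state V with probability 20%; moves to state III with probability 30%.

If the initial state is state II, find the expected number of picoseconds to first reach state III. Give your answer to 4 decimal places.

5.1724

Let t(s) be the expected number of picoseconds to first reach state III from state s, with t(state III) = 0. Conditioning on the first picosecond:
t(state II) = 1 + 0.2·t(state II) + 0.7·t(state V)
t(state V) = 1 + 0.5·t(state II) + 0.2·t(state V)
Solving: t(state II) = 5.1724, t(state V) = 4.4828.
Expected picoseconds from state II to state III: 5.1724.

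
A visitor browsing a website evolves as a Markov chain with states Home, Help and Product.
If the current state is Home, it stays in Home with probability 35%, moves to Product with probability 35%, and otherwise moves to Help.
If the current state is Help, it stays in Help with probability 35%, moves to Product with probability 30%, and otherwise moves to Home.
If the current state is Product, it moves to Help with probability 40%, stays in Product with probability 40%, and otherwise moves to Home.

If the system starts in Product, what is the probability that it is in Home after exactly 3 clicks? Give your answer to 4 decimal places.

0.2975

Propagate the distribution vector 3 clicks from Product.
After 0 clicks: (0.0000, 0.0000, 1.0000)
After 1 click: (0.2000, 0.4000, 0.4000)
After 2 clicks: (0.2900, 0.3600, 0.3500)
After 3 clicks: (0.2975, 0.3530, 0.3495)
P(in Home after 3 clicks) = 0.2975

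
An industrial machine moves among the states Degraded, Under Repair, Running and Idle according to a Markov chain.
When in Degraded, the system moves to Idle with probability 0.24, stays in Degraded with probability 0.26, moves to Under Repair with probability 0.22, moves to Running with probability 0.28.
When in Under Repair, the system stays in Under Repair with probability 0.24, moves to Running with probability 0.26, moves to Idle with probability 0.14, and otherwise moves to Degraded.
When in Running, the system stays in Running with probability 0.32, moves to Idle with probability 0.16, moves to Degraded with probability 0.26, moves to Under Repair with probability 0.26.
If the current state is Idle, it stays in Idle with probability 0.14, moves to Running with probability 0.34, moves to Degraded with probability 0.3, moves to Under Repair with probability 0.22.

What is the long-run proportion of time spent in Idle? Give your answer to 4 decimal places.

Let the stationary distribution be π with π = πP and π_1 + π_2 + π_3 + π_4 = 1.
π_1 = 0.26·π_1 + 0.36·π_2 + 0.26·π_3 + 0.3·π_4
π_2 = 0.22·π_1 + 0.24·π_2 + 0.26·π_3 + 0.22·π_4
π_3 = 0.28·π_1 + 0.26·π_2 + 0.32·π_3 + 0.34·π_4
Solving with the normalization constraint gives π = (0.2907, 0.2366, 0.2977, 0.1750).
So the stationary probability of Idle is 0.1750.

0.1750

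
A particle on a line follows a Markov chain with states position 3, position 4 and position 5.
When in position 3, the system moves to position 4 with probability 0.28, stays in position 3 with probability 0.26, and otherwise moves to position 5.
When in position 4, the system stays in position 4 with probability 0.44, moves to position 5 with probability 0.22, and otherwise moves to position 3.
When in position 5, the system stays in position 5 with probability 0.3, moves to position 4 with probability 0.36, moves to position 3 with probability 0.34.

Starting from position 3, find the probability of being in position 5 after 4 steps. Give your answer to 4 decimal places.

Propagate the distribution vector 4 steps from position 3.
After 0 steps: (1.0000, 0.0000, 0.0000)
After 1 step: (0.2600, 0.2800, 0.4600)
After 2 steps: (0.3192, 0.3616, 0.3192)
After 3 steps: (0.3145, 0.3634, 0.3221)
After 4 steps: (0.3148, 0.3639, 0.3212)
P(in position 5 after 4 steps) = 0.3212

0.3212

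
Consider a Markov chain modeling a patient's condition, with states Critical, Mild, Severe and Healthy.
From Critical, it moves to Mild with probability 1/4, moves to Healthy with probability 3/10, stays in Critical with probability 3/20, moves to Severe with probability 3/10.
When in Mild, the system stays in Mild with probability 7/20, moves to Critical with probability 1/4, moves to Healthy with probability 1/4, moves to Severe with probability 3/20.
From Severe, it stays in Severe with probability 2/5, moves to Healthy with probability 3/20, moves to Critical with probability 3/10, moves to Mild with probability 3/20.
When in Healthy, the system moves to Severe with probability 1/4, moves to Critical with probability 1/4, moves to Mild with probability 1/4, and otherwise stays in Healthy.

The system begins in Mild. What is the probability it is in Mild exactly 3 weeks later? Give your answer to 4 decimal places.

0.2520

Propagate the distribution vector 3 weeks from Mild.
After 0 weeks: (0.0000, 1.0000, 0.0000, 0.0000)
After 1 week: (0.2500, 0.3500, 0.1500, 0.2500)
After 2 weeks: (0.2325, 0.2700, 0.2500, 0.2475)
After 3 weeks: (0.2393, 0.2520, 0.2721, 0.2366)
P(in Mild after 3 weeks) = 0.2520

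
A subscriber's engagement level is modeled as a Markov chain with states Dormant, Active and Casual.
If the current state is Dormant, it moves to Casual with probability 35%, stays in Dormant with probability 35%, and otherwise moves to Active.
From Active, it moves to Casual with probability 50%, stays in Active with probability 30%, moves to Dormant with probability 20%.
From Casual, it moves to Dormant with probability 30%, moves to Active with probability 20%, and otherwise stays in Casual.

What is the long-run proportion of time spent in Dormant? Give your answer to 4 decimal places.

Let the stationary distribution be π with π = πP and π_1 + π_2 + π_3 = 1.
π_1 = 0.35·π_1 + 0.2·π_2 + 0.3·π_3
π_2 = 0.3·π_1 + 0.3·π_2 + 0.2·π_3
Solving with the normalization constraint gives π = (0.2890, 0.2543, 0.4566).
So the stationary probability of Dormant is 0.2890.

0.2890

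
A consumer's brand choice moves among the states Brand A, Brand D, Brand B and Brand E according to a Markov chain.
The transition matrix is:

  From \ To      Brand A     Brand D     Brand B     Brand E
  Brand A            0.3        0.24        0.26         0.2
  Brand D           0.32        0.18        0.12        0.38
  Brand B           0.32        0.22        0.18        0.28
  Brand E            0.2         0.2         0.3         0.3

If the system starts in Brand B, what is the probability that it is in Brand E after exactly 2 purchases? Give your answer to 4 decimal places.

0.2820

Propagate the distribution vector 2 purchases from Brand B.
After 0 purchases: (0.0000, 0.0000, 1.0000, 0.0000)
After 1 purchase: (0.3200, 0.2200, 0.1800, 0.2800)
After 2 purchases: (0.2800, 0.2120, 0.2260, 0.2820)
P(in Brand E after 2 purchases) = 0.2820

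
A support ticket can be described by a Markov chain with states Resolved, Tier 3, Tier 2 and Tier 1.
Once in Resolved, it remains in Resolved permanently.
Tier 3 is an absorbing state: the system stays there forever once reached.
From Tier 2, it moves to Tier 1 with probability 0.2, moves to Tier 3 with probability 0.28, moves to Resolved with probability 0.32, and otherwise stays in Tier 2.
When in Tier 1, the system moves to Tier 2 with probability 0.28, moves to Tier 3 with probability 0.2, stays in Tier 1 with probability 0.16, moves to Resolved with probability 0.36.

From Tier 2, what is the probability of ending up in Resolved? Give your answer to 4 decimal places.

Let h(s) be the probability of absorption at Resolved starting from transient state s. Then h(Resolved) = 1 and h(Tier 3) = 0. By first-step analysis:
h(Tier 2) = 0.32·1 + 0.28·0 + 0.2·h(Tier 2) + 0.2·h(Tier 1)
h(Tier 1) = 0.36·1 + 0.2·0 + 0.28·h(Tier 2) + 0.16·h(Tier 1)
Solving: h(Tier 2) = 0.5532, h(Tier 1) = 0.6130.
Starting from Tier 2, the probability is 0.5532.

0.5532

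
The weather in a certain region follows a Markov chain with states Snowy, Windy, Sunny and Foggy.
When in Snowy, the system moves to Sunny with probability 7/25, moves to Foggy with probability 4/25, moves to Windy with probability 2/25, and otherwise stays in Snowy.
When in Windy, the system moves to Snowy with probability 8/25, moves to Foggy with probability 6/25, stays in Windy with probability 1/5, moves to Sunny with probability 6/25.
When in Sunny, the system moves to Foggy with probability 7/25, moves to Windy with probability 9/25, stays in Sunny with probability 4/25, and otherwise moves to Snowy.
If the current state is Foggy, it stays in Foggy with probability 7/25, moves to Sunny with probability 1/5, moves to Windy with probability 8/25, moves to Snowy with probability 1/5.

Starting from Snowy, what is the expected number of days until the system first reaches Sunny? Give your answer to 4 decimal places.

3.8663

Let t(s) be the expected number of days to first reach Sunny from state s, with t(Sunny) = 0. Conditioning on the first day:
t(Snowy) = 1 + 0.48·t(Snowy) + 0.08·t(Windy) + 0.16·t(Foggy)
t(Windy) = 1 + 0.32·t(Snowy) + 0.2·t(Windy) + 0.24·t(Foggy)
t(Foggy) = 1 + 0.2·t(Snowy) + 0.32·t(Windy) + 0.28·t(Foggy)
Solving: t(Snowy) = 3.8663, t(Windy) = 4.0793, t(Foggy) = 4.2759.
Expected days from Snowy to Sunny: 3.8663.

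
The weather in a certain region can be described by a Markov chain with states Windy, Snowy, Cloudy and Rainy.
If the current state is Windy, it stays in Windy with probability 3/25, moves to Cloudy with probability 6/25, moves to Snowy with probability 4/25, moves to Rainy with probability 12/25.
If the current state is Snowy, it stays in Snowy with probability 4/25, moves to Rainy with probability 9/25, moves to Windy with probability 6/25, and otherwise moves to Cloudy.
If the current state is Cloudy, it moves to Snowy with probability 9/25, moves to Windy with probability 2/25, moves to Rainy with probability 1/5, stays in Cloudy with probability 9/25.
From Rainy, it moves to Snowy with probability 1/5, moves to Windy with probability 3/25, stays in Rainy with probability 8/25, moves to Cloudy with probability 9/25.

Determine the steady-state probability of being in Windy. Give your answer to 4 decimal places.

0.1357

Let the stationary distribution be π with π = πP and π_1 + π_2 + π_3 + π_4 = 1.
π_1 = 0.12·π_1 + 0.24·π_2 + 0.08·π_3 + 0.12·π_4
π_2 = 0.16·π_1 + 0.16·π_2 + 0.36·π_3 + 0.2·π_4
π_3 = 0.24·π_1 + 0.24·π_2 + 0.36·π_3 + 0.36·π_4
Solving with the normalization constraint gives π = (0.1357, 0.2356, 0.3154, 0.3133).
So the stationary probability of Windy is 0.1357.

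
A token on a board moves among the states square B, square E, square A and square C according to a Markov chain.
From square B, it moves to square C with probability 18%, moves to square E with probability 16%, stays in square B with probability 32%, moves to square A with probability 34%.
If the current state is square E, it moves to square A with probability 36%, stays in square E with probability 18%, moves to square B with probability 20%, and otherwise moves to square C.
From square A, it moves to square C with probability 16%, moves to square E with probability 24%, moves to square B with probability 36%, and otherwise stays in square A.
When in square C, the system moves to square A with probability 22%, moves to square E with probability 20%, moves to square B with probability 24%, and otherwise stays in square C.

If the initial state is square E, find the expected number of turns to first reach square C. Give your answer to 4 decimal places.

4.8642

Let t(s) be the expected number of turns to first reach square C from state s, with t(square C) = 0. Conditioning on the first turn:
t(square B) = 1 + 0.32·t(square B) + 0.16·t(square E) + 0.34·t(square A)
t(square E) = 1 + 0.2·t(square B) + 0.18·t(square E) + 0.36·t(square A)
t(square A) = 1 + 0.36·t(square B) + 0.24·t(square E) + 0.24·t(square A)
Solving: t(square B) = 5.2952, t(square E) = 4.8642, t(square A) = 5.3601.
Expected turns from square E to square C: 4.8642.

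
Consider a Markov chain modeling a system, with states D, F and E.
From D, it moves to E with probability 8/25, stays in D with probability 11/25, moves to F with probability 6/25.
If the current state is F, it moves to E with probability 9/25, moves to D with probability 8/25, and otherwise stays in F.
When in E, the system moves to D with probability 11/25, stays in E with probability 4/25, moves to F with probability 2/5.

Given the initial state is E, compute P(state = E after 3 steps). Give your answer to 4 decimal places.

0.2822

Propagate the distribution vector 3 steps from E.
After 0 steps: (0.0000, 0.0000, 1.0000)
After 1 step: (0.4400, 0.4000, 0.1600)
After 2 steps: (0.3920, 0.2976, 0.3104)
After 3 steps: (0.4043, 0.3135, 0.2822)
P(in E after 3 steps) = 0.2822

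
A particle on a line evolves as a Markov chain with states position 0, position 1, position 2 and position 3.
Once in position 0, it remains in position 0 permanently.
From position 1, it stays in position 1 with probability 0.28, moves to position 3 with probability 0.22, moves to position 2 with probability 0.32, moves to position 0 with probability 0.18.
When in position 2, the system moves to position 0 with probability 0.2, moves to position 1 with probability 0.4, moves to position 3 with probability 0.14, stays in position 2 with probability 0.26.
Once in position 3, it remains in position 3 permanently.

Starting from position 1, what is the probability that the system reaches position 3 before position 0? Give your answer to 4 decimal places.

Let h(s) be the probability of absorption at position 3 starting from transient state s. Then h(position 3) = 1 and h(position 0) = 0. By first-step analysis:
h(position 1) = 0.18·0 + 0.28·h(position 1) + 0.32·h(position 2) + 0.22·1
h(position 2) = 0.2·0 + 0.4·h(position 1) + 0.26·h(position 2) + 0.14·1
Solving: h(position 1) = 0.5128, h(position 2) = 0.4664.
Starting from position 1, the probability is 0.5128.

0.5128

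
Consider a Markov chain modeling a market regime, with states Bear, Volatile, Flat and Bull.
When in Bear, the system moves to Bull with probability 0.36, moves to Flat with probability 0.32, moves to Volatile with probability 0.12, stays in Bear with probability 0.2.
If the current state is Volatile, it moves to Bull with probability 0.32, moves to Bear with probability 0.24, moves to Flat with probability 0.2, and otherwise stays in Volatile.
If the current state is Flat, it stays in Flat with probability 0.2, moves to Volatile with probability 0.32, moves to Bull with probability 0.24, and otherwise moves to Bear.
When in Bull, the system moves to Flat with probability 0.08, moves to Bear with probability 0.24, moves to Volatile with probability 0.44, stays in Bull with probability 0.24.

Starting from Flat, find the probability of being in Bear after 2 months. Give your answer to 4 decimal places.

Propagate the distribution vector 2 months from Flat.
After 0 months: (0.0000, 0.0000, 1.0000, 0.0000)
After 1 month: (0.2400, 0.3200, 0.2000, 0.2400)
After 2 months: (0.2304, 0.2752, 0.2000, 0.2944)
P(in Bear after 2 months) = 0.2304

0.2304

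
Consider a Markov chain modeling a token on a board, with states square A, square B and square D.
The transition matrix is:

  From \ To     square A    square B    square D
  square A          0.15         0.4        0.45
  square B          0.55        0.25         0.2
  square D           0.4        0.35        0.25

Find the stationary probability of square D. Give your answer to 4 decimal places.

0.3053

Let the stationary distribution be π with π = πP and π_1 + π_2 + π_3 = 1.
π_1 = 0.15·π_1 + 0.55·π_2 + 0.4·π_3
π_2 = 0.4·π_1 + 0.25·π_2 + 0.35·π_3
Solving with the normalization constraint gives π = (0.3601, 0.3346, 0.3053).
So the stationary probability of square D is 0.3053.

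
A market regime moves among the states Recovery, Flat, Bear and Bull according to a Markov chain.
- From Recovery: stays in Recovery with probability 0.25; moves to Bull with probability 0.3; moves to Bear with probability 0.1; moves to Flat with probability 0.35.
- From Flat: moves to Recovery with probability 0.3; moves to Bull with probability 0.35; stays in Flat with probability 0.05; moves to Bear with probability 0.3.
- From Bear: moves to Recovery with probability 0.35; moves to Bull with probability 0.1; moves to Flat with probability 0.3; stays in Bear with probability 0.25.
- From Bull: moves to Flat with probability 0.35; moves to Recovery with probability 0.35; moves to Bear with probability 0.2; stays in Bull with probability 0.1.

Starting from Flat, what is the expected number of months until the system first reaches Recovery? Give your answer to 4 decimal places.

3.0811

Let t(s) be the expected number of months to first reach Recovery from state s, with t(Recovery) = 0. Conditioning on the first month:
t(Flat) = 1 + 0.05·t(Flat) + 0.3·t(Bear) + 0.35·t(Bull)
t(Bear) = 1 + 0.3·t(Flat) + 0.25·t(Bear) + 0.1·t(Bull)
t(Bull) = 1 + 0.35·t(Flat) + 0.2·t(Bear) + 0.1·t(Bull)
Solving: t(Flat) = 3.0811, t(Bear) = 2.9614, t(Bull) = 2.9674.
Expected months from Flat to Recovery: 3.0811.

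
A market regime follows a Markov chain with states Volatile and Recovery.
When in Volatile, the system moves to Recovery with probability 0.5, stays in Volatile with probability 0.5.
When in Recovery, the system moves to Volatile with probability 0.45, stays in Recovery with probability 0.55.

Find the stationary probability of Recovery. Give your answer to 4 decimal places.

0.5263

Let the stationary distribution be π with π = πP and π_1 + π_2 = 1.
π_1 = 0.5·π_1 + 0.45·π_2
Solving with the normalization constraint gives π = (0.4737, 0.5263).
So the stationary probability of Recovery is 0.5263.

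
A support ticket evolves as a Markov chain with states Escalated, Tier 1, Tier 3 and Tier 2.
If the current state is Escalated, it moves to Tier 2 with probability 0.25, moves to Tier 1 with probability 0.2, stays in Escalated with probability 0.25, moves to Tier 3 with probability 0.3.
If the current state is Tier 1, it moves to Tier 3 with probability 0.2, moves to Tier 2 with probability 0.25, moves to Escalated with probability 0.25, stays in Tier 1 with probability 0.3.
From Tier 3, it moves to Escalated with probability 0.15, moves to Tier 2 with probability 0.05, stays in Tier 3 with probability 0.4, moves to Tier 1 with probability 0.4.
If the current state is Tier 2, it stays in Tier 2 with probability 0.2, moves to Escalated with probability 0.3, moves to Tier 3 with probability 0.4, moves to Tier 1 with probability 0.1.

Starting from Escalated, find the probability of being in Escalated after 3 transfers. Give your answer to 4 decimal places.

Propagate the distribution vector 3 transfers from Escalated.
After 0 transfers: (1.0000, 0.0000, 0.0000, 0.0000)
After 1 transfer: (0.2500, 0.2000, 0.3000, 0.2500)
After 2 transfers: (0.2325, 0.2550, 0.3350, 0.1775)
After 3 transfers: (0.2254, 0.2748, 0.3258, 0.1741)
P(in Escalated after 3 transfers) = 0.2254

0.2254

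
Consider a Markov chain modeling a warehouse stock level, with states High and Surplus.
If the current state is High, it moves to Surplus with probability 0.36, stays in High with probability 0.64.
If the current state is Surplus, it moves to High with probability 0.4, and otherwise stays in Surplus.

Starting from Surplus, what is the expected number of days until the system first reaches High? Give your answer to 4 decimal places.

Let t(s) be the expected number of days to first reach High from state s, with t(High) = 0. Conditioning on the first day:
t(Surplus) = 1 + 0.6·t(Surplus)
Solving: t(Surplus) = 2.5000.
Expected days from Surplus to High: 2.5000.

2.5000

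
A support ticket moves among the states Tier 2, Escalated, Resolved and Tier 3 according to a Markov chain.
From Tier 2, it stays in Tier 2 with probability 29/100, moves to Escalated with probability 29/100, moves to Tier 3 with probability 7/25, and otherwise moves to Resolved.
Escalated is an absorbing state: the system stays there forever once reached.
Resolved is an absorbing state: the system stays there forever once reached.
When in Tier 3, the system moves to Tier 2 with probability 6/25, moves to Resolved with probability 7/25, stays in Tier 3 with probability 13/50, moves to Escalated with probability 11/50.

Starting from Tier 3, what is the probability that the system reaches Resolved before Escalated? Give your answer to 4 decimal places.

Let h(s) be the probability of absorption at Resolved starting from transient state s. Then h(Resolved) = 1 and h(Escalated) = 0. By first-step analysis:
h(Tier 2) = 0.29·h(Tier 2) + 0.29·0 + 0.14·1 + 0.28·h(Tier 3)
h(Tier 3) = 0.24·h(Tier 2) + 0.22·0 + 0.28·1 + 0.26·h(Tier 3)
Solving: h(Tier 2) = 0.3972, h(Tier 3) = 0.5072.
Starting from Tier 3, the probability is 0.5072.

0.5072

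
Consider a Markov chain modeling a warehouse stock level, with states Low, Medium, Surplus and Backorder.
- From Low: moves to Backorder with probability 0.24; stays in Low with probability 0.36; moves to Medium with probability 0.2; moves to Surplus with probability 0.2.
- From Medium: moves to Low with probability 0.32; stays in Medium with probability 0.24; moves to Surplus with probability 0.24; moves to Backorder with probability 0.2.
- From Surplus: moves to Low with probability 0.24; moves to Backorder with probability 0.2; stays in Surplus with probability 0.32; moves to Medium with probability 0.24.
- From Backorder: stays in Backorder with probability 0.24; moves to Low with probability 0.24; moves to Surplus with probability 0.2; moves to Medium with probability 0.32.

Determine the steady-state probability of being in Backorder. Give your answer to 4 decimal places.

Let the stationary distribution be π with π = πP and π_1 + π_2 + π_3 + π_4 = 1.
π_1 = 0.36·π_1 + 0.32·π_2 + 0.24·π_3 + 0.24·π_4
π_2 = 0.2·π_1 + 0.24·π_2 + 0.24·π_3 + 0.32·π_4
π_3 = 0.2·π_1 + 0.24·π_2 + 0.32·π_3 + 0.2·π_4
Solving with the normalization constraint gives π = (0.2951, 0.2458, 0.2384, 0.2206).
So the stationary probability of Backorder is 0.2206.

0.2206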